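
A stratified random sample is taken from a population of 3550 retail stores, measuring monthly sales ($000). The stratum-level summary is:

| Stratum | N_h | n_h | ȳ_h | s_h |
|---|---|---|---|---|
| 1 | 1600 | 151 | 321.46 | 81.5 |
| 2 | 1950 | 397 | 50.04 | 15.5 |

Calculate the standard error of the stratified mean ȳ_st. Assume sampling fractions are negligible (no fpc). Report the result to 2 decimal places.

SE(ȳ_st) ≈ 3.02

V̂(ȳ_st) = Σ W_h² s_h²/n_h, with W_h = N_h/N and N = 3550:
  stratum 1: (1600/3550)²·81.5²/151 = 8.93555
  stratum 2: (1950/3550)²·15.5²/397 = 0.182594
V̂(ȳ_st) = 9.11815
SE(ȳ_st) = √9.11815 = 3.01963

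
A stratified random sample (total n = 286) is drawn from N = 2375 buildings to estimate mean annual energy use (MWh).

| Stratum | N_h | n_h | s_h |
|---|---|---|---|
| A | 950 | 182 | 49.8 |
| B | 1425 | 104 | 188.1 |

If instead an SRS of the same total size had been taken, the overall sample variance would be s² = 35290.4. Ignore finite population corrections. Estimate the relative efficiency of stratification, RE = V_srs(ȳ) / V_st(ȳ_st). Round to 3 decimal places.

V̂(ȳ_st) = Σ W_h² s_h²/n_h, with W_h = N_h/N and N = 2375:
  stratum A: (950/2375)²·49.8²/182 = 2.18025
  stratum B: (1425/2375)²·188.1²/104 = 122.475
V_st = 124.655
V_srs = s²/n = 35290.4/286 = 123.393
Relative efficiency = V_srs / V_st = 123.393/124.655 = 0.9899

RE ≈ 0.990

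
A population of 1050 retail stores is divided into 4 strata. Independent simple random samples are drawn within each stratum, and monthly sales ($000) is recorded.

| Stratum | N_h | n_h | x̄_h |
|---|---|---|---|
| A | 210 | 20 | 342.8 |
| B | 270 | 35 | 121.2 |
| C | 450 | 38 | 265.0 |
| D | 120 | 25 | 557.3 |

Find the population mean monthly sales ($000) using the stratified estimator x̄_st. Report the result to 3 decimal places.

x̄_st ≈ 276.989

N = Σ N_h = 1050. Stratum weights W_h = N_h/N.
x̄_st = (210·342.8 + 270·121.2 + 450·265.0 + 120·557.3) / 1050 = 276.98857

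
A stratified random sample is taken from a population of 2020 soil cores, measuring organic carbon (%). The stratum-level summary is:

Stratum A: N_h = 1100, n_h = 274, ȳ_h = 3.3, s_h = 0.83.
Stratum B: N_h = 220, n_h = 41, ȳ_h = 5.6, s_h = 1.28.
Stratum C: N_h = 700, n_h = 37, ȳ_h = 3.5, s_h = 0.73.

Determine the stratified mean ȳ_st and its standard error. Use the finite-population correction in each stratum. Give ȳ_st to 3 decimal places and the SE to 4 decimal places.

ȳ_st ≈ 3.620, SE ≈ 0.0508

ȳ_st = Σ W_h ȳ_h = (1100·3.3 + 220·5.6 + 700·3.5)/2020 = 3.61980
V̂(ȳ_st) = Σ W_h² (1 − n_h/N_h) s_h²/n_h, with W_h = N_h/N and N = 2020:
  stratum A: (1100/2020)²·(1 − 274/1100)·0.83²/274 = 0.000559855
  stratum B: (220/2020)²·(1 − 41/220)·1.28²/41 = 0.000385664
  stratum C: (700/2020)²·(1 − 37/700)·0.73²/37 = 0.00163815
V̂(ȳ_st) = 0.00258367
SE(ȳ_st) = √0.00258367 = 0.0508298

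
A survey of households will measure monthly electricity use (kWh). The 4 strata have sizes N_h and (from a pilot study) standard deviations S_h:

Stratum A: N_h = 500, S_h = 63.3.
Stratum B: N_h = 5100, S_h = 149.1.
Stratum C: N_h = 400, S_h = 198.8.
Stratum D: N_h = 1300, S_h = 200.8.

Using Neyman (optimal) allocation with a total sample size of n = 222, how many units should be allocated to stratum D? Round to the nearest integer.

Neyman allocation: n_h = n · N_h S_h / Σ N_i S_i, with n = 222.
  stratum A: N_h·S_h = 500·63.3 = 31650.00
  stratum B: N_h·S_h = 5100·149.1 = 760410.00
  stratum C: N_h·S_h = 400·198.8 = 79520.00
  stratum D: N_h·S_h = 1300·200.8 = 261040.00
Σ N_h S_h = 1132620.00
n for stratum D = 222·261040.00/1132620.00 = 51.165 → 51

51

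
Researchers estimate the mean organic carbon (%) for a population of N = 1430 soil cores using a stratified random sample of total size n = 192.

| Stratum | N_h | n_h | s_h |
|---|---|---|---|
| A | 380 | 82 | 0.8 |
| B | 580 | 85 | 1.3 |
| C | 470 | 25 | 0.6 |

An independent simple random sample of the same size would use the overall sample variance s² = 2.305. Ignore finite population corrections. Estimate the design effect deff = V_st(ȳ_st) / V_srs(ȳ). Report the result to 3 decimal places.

V̂(ȳ_st) = Σ W_h² s_h²/n_h, with W_h = N_h/N and N = 1430:
  stratum A: (380/1430)²·0.8²/82 = 0.000551139
  stratum B: (580/1430)²·1.3²/85 = 0.00327078
  stratum C: (470/1430)²·0.6²/25 = 0.00155556
V_st = 0.00537748
V_srs = s²/n = 2.305/192 = 0.0120052
deff = V_st / V_srs = 0.00537748/0.0120052 = 0.4479

deff ≈ 0.448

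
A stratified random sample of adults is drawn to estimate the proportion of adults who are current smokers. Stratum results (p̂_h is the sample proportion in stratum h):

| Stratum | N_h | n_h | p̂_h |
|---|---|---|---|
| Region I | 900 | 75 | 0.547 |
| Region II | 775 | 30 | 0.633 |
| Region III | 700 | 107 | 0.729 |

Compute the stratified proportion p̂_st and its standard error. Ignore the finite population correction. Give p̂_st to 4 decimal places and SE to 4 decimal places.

p̂_st ≈ 0.6287, SE ≈ 0.0387

N = 2375; stratum weights W_h = N_h/N.
p̂_st = Σ W_h p̂_h = (900·0.547 + 775·0.633 + 700·0.729)/2375 = 0.62871
V̂(p̂_st) = Σ W_h² p̂_h(1−p̂_h)/(n_h−1):
  stratum Region I: (900/2375)²·0.547·0.453/74 = 0.000480852
  stratum Region II: (775/2375)²·0.633·0.367/29 = 0.000852998
  stratum Region III: (700/2375)²·0.729·0.271/106 = 0.000161905
V̂(p̂_st) = 0.00149575; SE = √V̂ = 0.038675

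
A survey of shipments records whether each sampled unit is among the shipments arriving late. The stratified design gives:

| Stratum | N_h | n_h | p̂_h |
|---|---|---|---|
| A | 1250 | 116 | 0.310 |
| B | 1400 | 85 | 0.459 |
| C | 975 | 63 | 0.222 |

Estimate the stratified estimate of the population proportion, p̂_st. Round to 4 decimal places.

N = 3625; stratum weights W_h = N_h/N.
p̂_st = Σ W_h p̂_h = (1250·0.310 + 1400·0.459 + 975·0.222)/3625 = 0.34388

p̂_st ≈ 0.3439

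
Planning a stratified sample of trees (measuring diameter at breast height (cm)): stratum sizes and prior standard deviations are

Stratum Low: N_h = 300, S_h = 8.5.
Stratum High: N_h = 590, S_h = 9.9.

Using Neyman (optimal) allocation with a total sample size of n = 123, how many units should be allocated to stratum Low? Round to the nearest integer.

37

Neyman allocation: n_h = n · N_h S_h / Σ N_i S_i, with n = 123.
  stratum Low: N_h·S_h = 300·8.5 = 2550.00
  stratum High: N_h·S_h = 590·9.9 = 5841.00
Σ N_h S_h = 8391.00
n for stratum Low = 123·2550.00/8391.00 = 37.379 → 37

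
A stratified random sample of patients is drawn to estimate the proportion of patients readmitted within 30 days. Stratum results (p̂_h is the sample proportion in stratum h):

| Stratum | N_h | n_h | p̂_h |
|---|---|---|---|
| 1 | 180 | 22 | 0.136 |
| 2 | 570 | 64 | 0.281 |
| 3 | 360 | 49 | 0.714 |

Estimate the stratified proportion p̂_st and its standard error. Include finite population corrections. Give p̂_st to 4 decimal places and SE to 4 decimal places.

p̂_st ≈ 0.3979, SE ≈ 0.0356

N = 1110; stratum weights W_h = N_h/N.
p̂_st = Σ W_h p̂_h = (180·0.136 + 570·0.281 + 360·0.714)/1110 = 0.39792
V̂(p̂_st) = Σ W_h² (1 − n_h/N_h) p̂_h(1−p̂_h)/(n_h−1):
  stratum 1: (180/1110)²·(1 − 22/180)·0.136·0.864/21 = 0.000129157
  stratum 2: (570/1110)²·(1 − 64/570)·0.281·0.719/63 = 0.000750713
  stratum 3: (360/1110)²·(1 − 49/360)·0.714·0.286/48 = 0.00038658
V̂(p̂_st) = 0.00126645; SE = √V̂ = 0.0355872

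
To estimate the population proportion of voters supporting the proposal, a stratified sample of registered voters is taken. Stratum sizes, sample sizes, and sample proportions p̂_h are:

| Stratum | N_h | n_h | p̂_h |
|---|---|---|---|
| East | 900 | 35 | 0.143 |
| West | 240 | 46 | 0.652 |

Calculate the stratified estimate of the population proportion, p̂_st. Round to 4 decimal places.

N = 1140; stratum weights W_h = N_h/N.
p̂_st = Σ W_h p̂_h = (900·0.143 + 240·0.652)/1140 = 0.25016

p̂_st ≈ 0.2502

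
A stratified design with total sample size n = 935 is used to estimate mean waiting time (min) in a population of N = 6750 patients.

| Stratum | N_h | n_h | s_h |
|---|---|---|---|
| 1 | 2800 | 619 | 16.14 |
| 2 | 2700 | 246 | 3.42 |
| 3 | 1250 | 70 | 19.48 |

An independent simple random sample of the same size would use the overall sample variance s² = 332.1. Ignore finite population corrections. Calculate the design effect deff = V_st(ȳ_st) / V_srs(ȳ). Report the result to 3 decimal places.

V̂(ȳ_st) = Σ W_h² s_h²/n_h, with W_h = N_h/N and N = 6750:
  stratum 1: (2800/6750)²·16.14²/619 = 0.0724144
  stratum 2: (2700/6750)²·3.42²/246 = 0.00760741
  stratum 3: (1250/6750)²·19.48²/70 = 0.185906
V_st = 0.265927
V_srs = s²/n = 332.1/935 = 0.355187
deff = V_st / V_srs = 0.265927/0.355187 = 0.7487

deff ≈ 0.749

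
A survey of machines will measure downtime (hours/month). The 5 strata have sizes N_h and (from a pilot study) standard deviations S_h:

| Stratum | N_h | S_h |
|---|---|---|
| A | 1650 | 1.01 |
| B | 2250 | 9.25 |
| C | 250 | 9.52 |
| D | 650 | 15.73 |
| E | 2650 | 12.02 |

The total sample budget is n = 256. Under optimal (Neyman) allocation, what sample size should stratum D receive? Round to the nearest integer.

39

Neyman allocation: n_h = n · N_h S_h / Σ N_i S_i, with n = 256.
  stratum A: N_h·S_h = 1650·1.01 = 1666.50
  stratum B: N_h·S_h = 2250·9.25 = 20812.50
  stratum C: N_h·S_h = 250·9.52 = 2380.00
  stratum D: N_h·S_h = 650·15.73 = 10224.50
  stratum E: N_h·S_h = 2650·12.02 = 31853.00
Σ N_h S_h = 66936.50
n for stratum D = 256·10224.50/66936.50 = 39.104 → 39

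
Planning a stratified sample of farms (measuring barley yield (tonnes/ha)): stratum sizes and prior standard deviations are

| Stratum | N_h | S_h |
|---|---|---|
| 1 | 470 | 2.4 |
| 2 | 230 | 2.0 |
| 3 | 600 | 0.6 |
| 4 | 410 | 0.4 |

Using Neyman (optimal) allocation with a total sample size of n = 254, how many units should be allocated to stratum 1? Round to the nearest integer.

Neyman allocation: n_h = n · N_h S_h / Σ N_i S_i, with n = 254.
  stratum 1: N_h·S_h = 470·2.4 = 1128.00
  stratum 2: N_h·S_h = 230·2.0 = 460.00
  stratum 3: N_h·S_h = 600·0.6 = 360.00
  stratum 4: N_h·S_h = 410·0.4 = 164.00
Σ N_h S_h = 2112.00
n for stratum 1 = 254·1128.00/2112.00 = 135.659 → 136

136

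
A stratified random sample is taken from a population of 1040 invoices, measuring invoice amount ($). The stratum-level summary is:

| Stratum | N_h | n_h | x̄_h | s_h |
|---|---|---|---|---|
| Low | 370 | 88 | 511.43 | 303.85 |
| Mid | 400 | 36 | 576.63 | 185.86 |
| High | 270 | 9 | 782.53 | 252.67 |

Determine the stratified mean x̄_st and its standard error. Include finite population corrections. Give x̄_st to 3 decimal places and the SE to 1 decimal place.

x̄_st ≈ 606.889, SE ≈ 26.3

x̄_st = Σ W_h x̄_h = (370·511.43 + 400·576.63 + 270·782.53)/1040 = 606.88865
V̂(x̄_st) = Σ W_h² (1 − n_h/N_h) s_h²/n_h, with W_h = N_h/N and N = 1040:
  stratum Low: (370/1040)²·(1 − 88/370)·303.85²/88 = 101.209
  stratum Mid: (400/1040)²·(1 − 36/400)·185.86²/36 = 129.171
  stratum High: (270/1040)²·(1 − 9/270)·252.67²/9 = 462.171
V̂(x̄_st) = 692.551
SE(x̄_st) = √692.551 = 26.3164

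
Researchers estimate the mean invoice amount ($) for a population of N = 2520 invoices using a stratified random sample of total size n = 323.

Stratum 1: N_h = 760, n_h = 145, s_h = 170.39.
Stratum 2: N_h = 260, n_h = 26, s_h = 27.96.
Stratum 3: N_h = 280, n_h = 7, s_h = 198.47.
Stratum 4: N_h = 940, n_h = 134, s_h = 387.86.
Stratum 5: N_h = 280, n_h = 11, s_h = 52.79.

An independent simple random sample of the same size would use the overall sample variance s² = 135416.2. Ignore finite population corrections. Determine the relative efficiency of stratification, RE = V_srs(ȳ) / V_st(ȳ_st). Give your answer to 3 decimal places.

RE ≈ 1.695

V̂(ȳ_st) = Σ W_h² s_h²/n_h, with W_h = N_h/N and N = 2520:
  stratum 1: (760/2520)²·170.39²/145 = 18.2115
  stratum 2: (260/2520)²·27.96²/26 = 0.320071
  stratum 3: (280/2520)²·198.47²/7 = 69.4715
  stratum 4: (940/2520)²·387.86²/134 = 156.207
  stratum 5: (280/2520)²·52.79²/11 = 3.1277
V_st = 247.338
V_srs = s²/n = 135416.2/323 = 419.245
Relative efficiency = V_srs / V_st = 419.245/247.338 = 1.6950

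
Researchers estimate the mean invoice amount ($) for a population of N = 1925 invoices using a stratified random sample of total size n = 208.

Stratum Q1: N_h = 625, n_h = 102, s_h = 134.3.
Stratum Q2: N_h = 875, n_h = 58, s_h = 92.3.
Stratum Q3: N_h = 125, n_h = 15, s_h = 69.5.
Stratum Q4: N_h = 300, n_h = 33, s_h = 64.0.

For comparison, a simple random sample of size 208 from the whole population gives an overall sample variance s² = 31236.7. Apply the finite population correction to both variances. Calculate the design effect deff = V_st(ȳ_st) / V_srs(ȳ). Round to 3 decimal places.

deff ≈ 0.357

V̂(ȳ_st) = Σ W_h² (1 − n_h/N_h) s_h²/n_h, with W_h = N_h/N and N = 1925:
  stratum Q1: (625/1925)²·(1 − 102/625)·134.3²/102 = 15.5981
  stratum Q2: (875/1925)²·(1 − 58/875)·92.3²/58 = 28.3364
  stratum Q3: (125/1925)²·(1 − 15/125)·69.5²/15 = 1.19487
  stratum Q4: (300/1925)²·(1 − 33/300)·64.0²/33 = 2.68298
V_st = 47.8123
V_srs = (1 − 208/1925)·31236.7/208 = 133.95
deff = V_st / V_srs = 47.8123/133.95 = 0.3569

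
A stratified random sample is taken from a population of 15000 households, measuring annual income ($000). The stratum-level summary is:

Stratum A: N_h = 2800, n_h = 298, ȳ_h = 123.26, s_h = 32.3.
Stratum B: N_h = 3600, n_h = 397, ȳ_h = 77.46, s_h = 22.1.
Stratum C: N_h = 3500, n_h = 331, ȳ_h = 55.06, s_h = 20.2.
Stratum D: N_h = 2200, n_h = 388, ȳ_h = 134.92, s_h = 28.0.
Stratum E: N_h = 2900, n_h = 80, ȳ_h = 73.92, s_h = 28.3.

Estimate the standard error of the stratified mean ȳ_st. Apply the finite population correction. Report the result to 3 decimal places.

SE(ȳ_st) ≈ 0.795

V̂(ȳ_st) = Σ W_h² (1 − n_h/N_h) s_h²/n_h, with W_h = N_h/N and N = 15000:
  stratum A: (2800/15000)²·(1 − 298/2800)·32.3²/298 = 0.109006
  stratum B: (3600/15000)²·(1 − 397/3600)·22.1²/397 = 0.0630479
  stratum C: (3500/15000)²·(1 − 331/3500)·20.2²/331 = 0.0607691
  stratum D: (2200/15000)²·(1 − 388/2200)·28.0²/388 = 0.0358
  stratum E: (2900/15000)²·(1 − 80/2900)·28.3²/80 = 0.363871
V̂(ȳ_st) = 0.632494
SE(ȳ_st) = √0.632494 = 0.795295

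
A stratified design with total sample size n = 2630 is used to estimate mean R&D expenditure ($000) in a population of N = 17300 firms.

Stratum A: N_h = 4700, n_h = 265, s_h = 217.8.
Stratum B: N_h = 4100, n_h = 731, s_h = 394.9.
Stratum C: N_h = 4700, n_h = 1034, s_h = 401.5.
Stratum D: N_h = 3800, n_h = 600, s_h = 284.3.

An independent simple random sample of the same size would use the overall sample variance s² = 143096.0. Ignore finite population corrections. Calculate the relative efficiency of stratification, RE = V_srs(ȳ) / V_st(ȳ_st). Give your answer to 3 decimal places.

V̂(ȳ_st) = Σ W_h² s_h²/n_h, with W_h = N_h/N and N = 17300:
  stratum A: (4700/17300)²·217.8²/265 = 13.2121
  stratum B: (4100/17300)²·394.9²/731 = 11.9821
  stratum C: (4700/17300)²·401.5²/1034 = 11.5068
  stratum D: (3800/17300)²·284.3²/600 = 6.49946
V_st = 43.2005
V_srs = s²/n = 143096.0/2630 = 54.4091
Relative efficiency = V_srs / V_st = 54.4091/43.2005 = 1.2595

RE ≈ 1.259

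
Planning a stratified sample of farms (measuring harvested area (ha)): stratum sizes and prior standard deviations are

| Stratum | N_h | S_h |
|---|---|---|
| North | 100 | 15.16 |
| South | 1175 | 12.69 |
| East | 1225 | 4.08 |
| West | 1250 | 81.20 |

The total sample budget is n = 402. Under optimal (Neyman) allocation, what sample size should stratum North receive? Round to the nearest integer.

Neyman allocation: n_h = n · N_h S_h / Σ N_i S_i, with n = 402.
  stratum North: N_h·S_h = 100·15.16 = 1516.00
  stratum South: N_h·S_h = 1175·12.69 = 14910.75
  stratum East: N_h·S_h = 1225·4.08 = 4998.00
  stratum West: N_h·S_h = 1250·81.20 = 101500.00
Σ N_h S_h = 122924.75
n for stratum North = 402·1516.00/122924.75 = 4.958 → 5

5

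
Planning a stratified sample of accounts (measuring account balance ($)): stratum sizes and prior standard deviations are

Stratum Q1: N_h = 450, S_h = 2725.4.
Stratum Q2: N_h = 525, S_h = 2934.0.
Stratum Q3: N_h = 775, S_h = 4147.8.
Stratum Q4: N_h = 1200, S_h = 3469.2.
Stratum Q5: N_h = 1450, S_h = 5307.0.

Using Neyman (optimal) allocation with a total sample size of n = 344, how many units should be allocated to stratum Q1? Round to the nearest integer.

Neyman allocation: n_h = n · N_h S_h / Σ N_i S_i, with n = 344.
  stratum Q1: N_h·S_h = 450·2725.4 = 1226430.00
  stratum Q2: N_h·S_h = 525·2934.0 = 1540350.00
  stratum Q3: N_h·S_h = 775·4147.8 = 3214545.00
  stratum Q4: N_h·S_h = 1200·3469.2 = 4163040.00
  stratum Q5: N_h·S_h = 1450·5307.0 = 7695150.00
Σ N_h S_h = 17839515.00
n for stratum Q1 = 344·1226430.00/17839515.00 = 23.649 → 24

24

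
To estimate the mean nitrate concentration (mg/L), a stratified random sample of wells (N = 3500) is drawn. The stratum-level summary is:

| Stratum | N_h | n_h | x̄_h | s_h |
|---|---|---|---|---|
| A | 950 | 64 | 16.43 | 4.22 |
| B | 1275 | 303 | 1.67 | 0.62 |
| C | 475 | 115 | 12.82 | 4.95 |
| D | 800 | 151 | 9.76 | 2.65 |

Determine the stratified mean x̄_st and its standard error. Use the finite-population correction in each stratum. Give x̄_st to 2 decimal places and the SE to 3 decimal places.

x̄_st = Σ W_h x̄_h = (950·16.43 + 1275·1.67 + 475·12.82 + 800·9.76)/3500 = 9.03864
V̂(x̄_st) = Σ W_h² (1 − n_h/N_h) s_h²/n_h, with W_h = N_h/N and N = 3500:
  stratum A: (950/3500)²·(1 − 64/950)·4.22²/64 = 0.019119
  stratum B: (1275/3500)²·(1 − 303/1275)·0.62²/303 = 0.000128346
  stratum C: (475/3500)²·(1 − 115/475)·4.95²/115 = 0.00297422
  stratum D: (800/3500)²·(1 − 151/800)·2.65²/151 = 0.00197112
V̂(x̄_st) = 0.0241927
SE(x̄_st) = √0.0241927 = 0.15554

x̄_st ≈ 9.04, SE ≈ 0.156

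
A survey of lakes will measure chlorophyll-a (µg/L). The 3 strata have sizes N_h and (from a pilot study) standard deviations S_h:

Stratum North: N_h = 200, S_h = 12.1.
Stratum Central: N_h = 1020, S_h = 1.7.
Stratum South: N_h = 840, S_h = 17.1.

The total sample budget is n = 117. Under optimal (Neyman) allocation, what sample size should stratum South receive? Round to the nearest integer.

91

Neyman allocation: n_h = n · N_h S_h / Σ N_i S_i, with n = 117.
  stratum North: N_h·S_h = 200·12.1 = 2420.00
  stratum Central: N_h·S_h = 1020·1.7 = 1734.00
  stratum South: N_h·S_h = 840·17.1 = 14364.00
Σ N_h S_h = 18518.00
n for stratum South = 117·14364.00/18518.00 = 90.754 → 91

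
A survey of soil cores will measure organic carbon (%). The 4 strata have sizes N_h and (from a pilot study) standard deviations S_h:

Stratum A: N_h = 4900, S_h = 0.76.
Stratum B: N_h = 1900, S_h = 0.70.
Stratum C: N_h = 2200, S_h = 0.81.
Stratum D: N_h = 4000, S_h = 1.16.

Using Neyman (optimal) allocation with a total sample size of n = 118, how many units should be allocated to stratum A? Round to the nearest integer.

Neyman allocation: n_h = n · N_h S_h / Σ N_i S_i, with n = 118.
  stratum A: N_h·S_h = 4900·0.76 = 3724.00
  stratum B: N_h·S_h = 1900·0.70 = 1330.00
  stratum C: N_h·S_h = 2200·0.81 = 1782.00
  stratum D: N_h·S_h = 4000·1.16 = 4640.00
Σ N_h S_h = 11476.00
n for stratum A = 118·3724.00/11476.00 = 38.291 → 38

38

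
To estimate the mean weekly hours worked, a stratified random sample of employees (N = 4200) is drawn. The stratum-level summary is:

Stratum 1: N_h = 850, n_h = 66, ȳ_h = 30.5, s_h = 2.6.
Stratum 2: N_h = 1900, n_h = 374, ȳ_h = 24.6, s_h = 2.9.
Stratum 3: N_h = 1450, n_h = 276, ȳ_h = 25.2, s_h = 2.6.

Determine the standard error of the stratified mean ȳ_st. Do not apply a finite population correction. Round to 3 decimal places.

V̂(ȳ_st) = Σ W_h² s_h²/n_h, with W_h = N_h/N and N = 4200:
  stratum 1: (850/4200)²·2.6²/66 = 0.0041951
  stratum 2: (1900/4200)²·2.9²/374 = 0.00460186
  stratum 3: (1450/4200)²·2.6²/276 = 0.00291928
V̂(ȳ_st) = 0.0117162
SE(ȳ_st) = √0.0117162 = 0.108242

SE(ȳ_st) ≈ 0.108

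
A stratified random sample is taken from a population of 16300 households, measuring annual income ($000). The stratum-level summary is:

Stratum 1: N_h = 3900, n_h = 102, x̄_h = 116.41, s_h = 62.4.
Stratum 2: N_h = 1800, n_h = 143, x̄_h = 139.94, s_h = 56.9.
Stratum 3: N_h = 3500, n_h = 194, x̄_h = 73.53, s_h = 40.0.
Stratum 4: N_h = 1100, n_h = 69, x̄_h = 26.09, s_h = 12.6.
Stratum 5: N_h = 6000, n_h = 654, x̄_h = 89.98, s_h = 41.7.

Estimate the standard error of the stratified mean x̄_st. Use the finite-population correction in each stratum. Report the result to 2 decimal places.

SE(x̄_st) ≈ 1.75

V̂(x̄_st) = Σ W_h² (1 − n_h/N_h) s_h²/n_h, with W_h = N_h/N and N = 16300:
  stratum 1: (3900/16300)²·(1 − 102/3900)·62.4²/102 = 2.1282
  stratum 2: (1800/16300)²·(1 − 143/1800)·56.9²/143 = 0.254161
  stratum 3: (3500/16300)²·(1 − 194/3500)·40.0²/194 = 0.359181
  stratum 4: (1100/16300)²·(1 − 69/1100)·12.6²/69 = 0.00982128
  stratum 5: (6000/16300)²·(1 − 654/6000)·41.7²/654 = 0.320996
V̂(x̄_st) = 3.07236
SE(x̄_st) = √3.07236 = 1.75282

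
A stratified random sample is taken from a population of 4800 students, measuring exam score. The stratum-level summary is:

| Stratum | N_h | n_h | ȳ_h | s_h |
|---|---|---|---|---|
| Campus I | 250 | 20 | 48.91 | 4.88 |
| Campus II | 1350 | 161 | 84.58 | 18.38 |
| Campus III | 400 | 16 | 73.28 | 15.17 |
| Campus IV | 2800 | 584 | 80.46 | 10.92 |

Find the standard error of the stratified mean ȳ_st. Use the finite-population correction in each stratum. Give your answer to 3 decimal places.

SE(ȳ_st) ≈ 0.548

V̂(ȳ_st) = Σ W_h² (1 − n_h/N_h) s_h²/n_h, with W_h = N_h/N and N = 4800:
  stratum Campus I: (250/4800)²·(1 − 20/250)·4.88²/20 = 0.00297163
  stratum Campus II: (1350/4800)²·(1 − 161/1350)·18.38²/161 = 0.146183
  stratum Campus III: (400/4800)²·(1 − 16/400)·15.17²/16 = 0.095887
  stratum Campus IV: (2800/4800)²·(1 − 584/2800)·10.92²/584 = 0.0549892
V̂(ȳ_st) = 0.300031
SE(ȳ_st) = √0.300031 = 0.547751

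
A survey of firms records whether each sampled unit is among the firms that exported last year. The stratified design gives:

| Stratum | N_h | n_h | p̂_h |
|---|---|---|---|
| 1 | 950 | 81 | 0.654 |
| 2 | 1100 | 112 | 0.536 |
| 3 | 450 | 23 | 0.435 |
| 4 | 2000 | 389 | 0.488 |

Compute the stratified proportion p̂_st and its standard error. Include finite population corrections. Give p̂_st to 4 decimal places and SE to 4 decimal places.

p̂_st ≈ 0.5295, SE ≈ 0.0211

N = 4500; stratum weights W_h = N_h/N.
p̂_st = Σ W_h p̂_h = (950·0.654 + 1100·0.536 + 450·0.435 + 2000·0.488)/4500 = 0.52948
V̂(p̂_st) = Σ W_h² (1 − n_h/N_h) p̂_h(1−p̂_h)/(n_h−1):
  stratum 1: (950/4500)²·(1 − 81/950)·0.654·0.346/80 = 0.000115314
  stratum 2: (1100/4500)²·(1 − 112/1100)·0.536·0.464/111 = 0.00012025
  stratum 3: (450/4500)²·(1 − 23/450)·0.435·0.565/22 = 0.000106006
  stratum 4: (2000/4500)²·(1 − 389/2000)·0.488·0.512/388 = 0.000102461
V̂(p̂_st) = 0.000444031; SE = √V̂ = 0.021072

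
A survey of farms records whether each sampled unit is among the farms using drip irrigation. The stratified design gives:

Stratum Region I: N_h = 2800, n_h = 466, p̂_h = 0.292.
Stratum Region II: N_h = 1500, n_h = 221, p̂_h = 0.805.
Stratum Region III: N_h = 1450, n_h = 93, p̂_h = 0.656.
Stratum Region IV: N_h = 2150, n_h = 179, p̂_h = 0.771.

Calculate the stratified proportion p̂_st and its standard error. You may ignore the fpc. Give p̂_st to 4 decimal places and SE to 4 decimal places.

N = 7900; stratum weights W_h = N_h/N.
p̂_st = Σ W_h p̂_h = (2800·0.292 + 1500·0.805 + 1450·0.656 + 2150·0.771)/7900 = 0.58658
V̂(p̂_st) = Σ W_h² p̂_h(1−p̂_h)/(n_h−1):
  stratum Region I: (2800/7900)²·0.292·0.708/465 = 5.58502e-05
  stratum Region II: (1500/7900)²·0.805·0.195/220 = 2.57239e-05
  stratum Region III: (1450/7900)²·0.656·0.344/92 = 8.26335e-05
  stratum Region IV: (2150/7900)²·0.771·0.229/178 = 7.3467e-05
V̂(p̂_st) = 0.000237675; SE = √V̂ = 0.0154167

p̂_st ≈ 0.5866, SE ≈ 0.0154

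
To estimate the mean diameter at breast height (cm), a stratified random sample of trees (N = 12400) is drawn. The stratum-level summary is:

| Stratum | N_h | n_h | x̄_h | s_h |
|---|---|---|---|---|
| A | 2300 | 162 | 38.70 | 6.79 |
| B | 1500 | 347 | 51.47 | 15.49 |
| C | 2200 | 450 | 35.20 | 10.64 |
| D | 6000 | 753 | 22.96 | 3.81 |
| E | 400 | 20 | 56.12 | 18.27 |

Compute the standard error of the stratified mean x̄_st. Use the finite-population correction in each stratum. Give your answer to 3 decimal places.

V̂(x̄_st) = Σ W_h² (1 − n_h/N_h) s_h²/n_h, with W_h = N_h/N and N = 12400:
  stratum A: (2300/12400)²·(1 − 162/2300)·6.79²/162 = 0.00910158
  stratum B: (1500/12400)²·(1 − 347/1500)·15.49²/347 = 0.00777769
  stratum C: (2200/12400)²·(1 − 450/2200)·10.64²/450 = 0.00629924
  stratum D: (6000/12400)²·(1 − 753/6000)·3.81²/753 = 0.00394706
  stratum E: (400/12400)²·(1 − 20/400)·18.27²/20 = 0.0164986
V̂(x̄_st) = 0.0436242
SE(x̄_st) = √0.0436242 = 0.208864

SE(x̄_st) ≈ 0.209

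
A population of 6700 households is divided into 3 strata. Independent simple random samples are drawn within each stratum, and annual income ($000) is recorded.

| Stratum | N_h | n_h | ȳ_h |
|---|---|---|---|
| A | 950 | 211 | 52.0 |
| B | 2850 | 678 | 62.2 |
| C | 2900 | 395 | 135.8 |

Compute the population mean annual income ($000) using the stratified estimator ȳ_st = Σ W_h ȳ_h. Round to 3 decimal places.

ȳ_st ≈ 92.610

N = Σ N_h = 6700. Stratum weights W_h = N_h/N.
ȳ_st = (950·52.0 + 2850·62.2 + 2900·135.8) / 6700 = 92.61045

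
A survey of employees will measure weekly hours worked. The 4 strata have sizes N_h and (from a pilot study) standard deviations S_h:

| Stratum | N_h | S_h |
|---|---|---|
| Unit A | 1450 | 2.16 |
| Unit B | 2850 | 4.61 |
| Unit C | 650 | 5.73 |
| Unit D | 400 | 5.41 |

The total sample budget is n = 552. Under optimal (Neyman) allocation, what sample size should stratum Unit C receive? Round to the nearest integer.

Neyman allocation: n_h = n · N_h S_h / Σ N_i S_i, with n = 552.
  stratum Unit A: N_h·S_h = 1450·2.16 = 3132.00
  stratum Unit B: N_h·S_h = 2850·4.61 = 13138.50
  stratum Unit C: N_h·S_h = 650·5.73 = 3724.50
  stratum Unit D: N_h·S_h = 400·5.41 = 2164.00
Σ N_h S_h = 22159.00
n for stratum Unit C = 552·3724.50/22159.00 = 92.781 → 93

93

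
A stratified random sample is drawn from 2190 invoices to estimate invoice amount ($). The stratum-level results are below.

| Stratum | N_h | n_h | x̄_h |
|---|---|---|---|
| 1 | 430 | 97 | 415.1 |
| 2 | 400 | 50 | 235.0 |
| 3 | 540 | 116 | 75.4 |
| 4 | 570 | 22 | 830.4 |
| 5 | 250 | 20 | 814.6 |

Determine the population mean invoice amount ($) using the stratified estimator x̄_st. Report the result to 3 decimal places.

N = Σ N_h = 2190. Stratum weights W_h = N_h/N.
x̄_st = (430·415.1 + 400·235.0 + 540·75.4 + 570·830.4 + 250·814.6) / 2190 = 452.14018

x̄_st ≈ 452.140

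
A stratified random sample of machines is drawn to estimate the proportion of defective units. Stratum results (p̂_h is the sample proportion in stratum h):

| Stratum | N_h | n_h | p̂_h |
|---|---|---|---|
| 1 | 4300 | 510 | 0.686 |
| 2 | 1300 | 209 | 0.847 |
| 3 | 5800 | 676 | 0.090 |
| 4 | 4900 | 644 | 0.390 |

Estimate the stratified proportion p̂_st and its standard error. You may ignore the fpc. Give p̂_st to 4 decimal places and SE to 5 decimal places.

N = 16300; stratum weights W_h = N_h/N.
p̂_st = Σ W_h p̂_h = (4300·0.686 + 1300·0.847 + 5800·0.090 + 4900·0.390)/16300 = 0.39779
V̂(p̂_st) = Σ W_h² p̂_h(1−p̂_h)/(n_h−1):
  stratum 1: (4300/16300)²·0.686·0.314/509 = 2.94508e-05
  stratum 2: (1300/16300)²·0.847·0.153/208 = 3.96299e-06
  stratum 3: (5800/16300)²·0.090·0.910/675 = 1.53625e-05
  stratum 4: (4900/16300)²·0.390·0.610/643 = 3.34349e-05
V̂(p̂_st) = 8.22112e-05; SE = √V̂ = 0.00906704

p̂_st ≈ 0.3978, SE ≈ 0.00907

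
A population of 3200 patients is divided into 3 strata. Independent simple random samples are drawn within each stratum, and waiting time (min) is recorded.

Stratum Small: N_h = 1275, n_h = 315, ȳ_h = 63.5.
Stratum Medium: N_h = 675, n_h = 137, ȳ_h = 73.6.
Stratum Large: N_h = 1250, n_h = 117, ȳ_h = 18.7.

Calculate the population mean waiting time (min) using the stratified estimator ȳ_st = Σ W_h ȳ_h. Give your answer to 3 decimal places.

N = Σ N_h = 3200. Stratum weights W_h = N_h/N.
ȳ_st = (1275·63.5 + 675·73.6 + 1250·18.7) / 3200 = 48.13047

ȳ_st ≈ 48.130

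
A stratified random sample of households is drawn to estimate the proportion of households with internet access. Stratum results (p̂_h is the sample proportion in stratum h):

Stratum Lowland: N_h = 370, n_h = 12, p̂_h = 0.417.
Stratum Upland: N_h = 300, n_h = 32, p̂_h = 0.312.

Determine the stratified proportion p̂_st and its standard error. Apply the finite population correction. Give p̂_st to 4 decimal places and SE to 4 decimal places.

N = 670; stratum weights W_h = N_h/N.
p̂_st = Σ W_h p̂_h = (370·0.417 + 300·0.312)/670 = 0.36999
V̂(p̂_st) = Σ W_h² (1 − n_h/N_h) p̂_h(1−p̂_h)/(n_h−1):
  stratum Lowland: (370/670)²·(1 − 12/370)·0.417·0.583/11 = 0.00652149
  stratum Upland: (300/670)²·(1 − 32/300)·0.312·0.688/31 = 0.00124019
V̂(p̂_st) = 0.00776168; SE = √V̂ = 0.0881004

p̂_st ≈ 0.3700, SE ≈ 0.0881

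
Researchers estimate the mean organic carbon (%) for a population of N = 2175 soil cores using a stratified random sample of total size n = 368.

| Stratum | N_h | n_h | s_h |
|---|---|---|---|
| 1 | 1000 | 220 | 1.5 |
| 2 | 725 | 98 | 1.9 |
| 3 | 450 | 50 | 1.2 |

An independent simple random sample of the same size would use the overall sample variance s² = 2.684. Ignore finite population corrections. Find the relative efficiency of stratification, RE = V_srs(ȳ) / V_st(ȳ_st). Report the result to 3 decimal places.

V̂(ȳ_st) = Σ W_h² s_h²/n_h, with W_h = N_h/N and N = 2175:
  stratum 1: (1000/2175)²·1.5²/220 = 0.00216193
  stratum 2: (725/2175)²·1.9²/98 = 0.00409297
  stratum 3: (450/2175)²·1.2²/50 = 0.00123282
V_st = 0.00748772
V_srs = s²/n = 2.684/368 = 0.00729348
Relative efficiency = V_srs / V_st = 0.00729348/0.00748772 = 0.9741

RE ≈ 0.974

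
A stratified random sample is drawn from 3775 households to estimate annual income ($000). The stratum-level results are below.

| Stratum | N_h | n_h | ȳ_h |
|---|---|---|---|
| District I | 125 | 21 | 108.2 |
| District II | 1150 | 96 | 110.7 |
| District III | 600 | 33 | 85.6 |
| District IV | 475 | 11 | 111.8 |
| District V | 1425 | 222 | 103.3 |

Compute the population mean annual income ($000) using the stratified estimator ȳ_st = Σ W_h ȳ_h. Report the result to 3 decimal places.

N = Σ N_h = 3775. Stratum weights W_h = N_h/N.
ȳ_st = (125·108.2 + 1150·110.7 + 600·85.6 + 475·111.8 + 1425·103.3) / 3775 = 103.97285

ȳ_st ≈ 103.973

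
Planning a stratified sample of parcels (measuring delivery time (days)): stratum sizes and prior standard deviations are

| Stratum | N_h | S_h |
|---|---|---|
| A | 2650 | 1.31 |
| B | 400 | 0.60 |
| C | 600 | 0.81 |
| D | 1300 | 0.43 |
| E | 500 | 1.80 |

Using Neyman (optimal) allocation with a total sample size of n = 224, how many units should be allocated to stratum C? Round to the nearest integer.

19

Neyman allocation: n_h = n · N_h S_h / Σ N_i S_i, with n = 224.
  stratum A: N_h·S_h = 2650·1.31 = 3471.50
  stratum B: N_h·S_h = 400·0.60 = 240.00
  stratum C: N_h·S_h = 600·0.81 = 486.00
  stratum D: N_h·S_h = 1300·0.43 = 559.00
  stratum E: N_h·S_h = 500·1.80 = 900.00
Σ N_h S_h = 5656.50
n for stratum C = 224·486.00/5656.50 = 19.246 → 19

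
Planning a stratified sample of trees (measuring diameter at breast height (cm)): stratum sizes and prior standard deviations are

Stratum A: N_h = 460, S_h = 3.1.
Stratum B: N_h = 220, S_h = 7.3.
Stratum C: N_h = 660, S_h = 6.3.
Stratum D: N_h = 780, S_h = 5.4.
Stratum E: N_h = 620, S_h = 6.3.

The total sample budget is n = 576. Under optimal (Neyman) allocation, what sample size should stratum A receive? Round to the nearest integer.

Neyman allocation: n_h = n · N_h S_h / Σ N_i S_i, with n = 576.
  stratum A: N_h·S_h = 460·3.1 = 1426.00
  stratum B: N_h·S_h = 220·7.3 = 1606.00
  stratum C: N_h·S_h = 660·6.3 = 4158.00
  stratum D: N_h·S_h = 780·5.4 = 4212.00
  stratum E: N_h·S_h = 620·6.3 = 3906.00
Σ N_h S_h = 15308.00
n for stratum A = 576·1426.00/15308.00 = 53.657 → 54

54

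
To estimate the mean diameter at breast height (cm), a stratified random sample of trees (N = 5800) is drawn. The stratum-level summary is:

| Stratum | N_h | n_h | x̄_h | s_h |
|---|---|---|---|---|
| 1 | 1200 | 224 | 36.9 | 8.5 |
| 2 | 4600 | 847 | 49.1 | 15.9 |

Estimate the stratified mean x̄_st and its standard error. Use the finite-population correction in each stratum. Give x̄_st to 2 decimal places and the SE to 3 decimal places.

x̄_st ≈ 46.58, SE ≈ 0.405

x̄_st = Σ W_h x̄_h = (1200·36.9 + 4600·49.1)/5800 = 46.57586
V̂(x̄_st) = Σ W_h² (1 − n_h/N_h) s_h²/n_h, with W_h = N_h/N and N = 5800:
  stratum 1: (1200/5800)²·(1 − 224/1200)·8.5²/224 = 0.0112296
  stratum 2: (4600/5800)²·(1 − 847/4600)·15.9²/847 = 0.153176
V̂(x̄_st) = 0.164406
SE(x̄_st) = √0.164406 = 0.40547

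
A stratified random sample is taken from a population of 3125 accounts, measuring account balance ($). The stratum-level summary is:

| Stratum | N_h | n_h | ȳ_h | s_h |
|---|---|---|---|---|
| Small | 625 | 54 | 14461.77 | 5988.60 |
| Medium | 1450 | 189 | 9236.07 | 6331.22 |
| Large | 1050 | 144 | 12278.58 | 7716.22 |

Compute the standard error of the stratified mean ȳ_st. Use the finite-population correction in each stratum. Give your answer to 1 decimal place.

SE(ȳ_st) ≈ 322.9

V̂(ȳ_st) = Σ W_h² (1 − n_h/N_h) s_h²/n_h, with W_h = N_h/N and N = 3125:
  stratum Small: (625/3125)²·(1 − 54/625)·5988.60²/54 = 24270.2
  stratum Medium: (1450/3125)²·(1 − 189/1450)·6331.22²/189 = 39709.6
  stratum Large: (1050/3125)²·(1 − 144/1050)·7716.22²/144 = 40277.7
V̂(ȳ_st) = 104257
SE(ȳ_st) = √104257 = 322.889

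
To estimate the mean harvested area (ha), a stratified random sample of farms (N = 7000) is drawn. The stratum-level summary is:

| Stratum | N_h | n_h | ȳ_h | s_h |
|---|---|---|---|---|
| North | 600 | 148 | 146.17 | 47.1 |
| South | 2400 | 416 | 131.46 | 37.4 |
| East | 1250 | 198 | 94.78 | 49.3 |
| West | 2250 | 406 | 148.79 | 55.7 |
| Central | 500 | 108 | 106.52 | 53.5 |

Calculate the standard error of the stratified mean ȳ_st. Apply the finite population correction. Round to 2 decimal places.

SE(ȳ_st) ≈ 1.22

V̂(ȳ_st) = Σ W_h² (1 − n_h/N_h) s_h²/n_h, with W_h = N_h/N and N = 7000:
  stratum North: (600/7000)²·(1 − 148/600)·47.1²/148 = 0.0829609
  stratum South: (2400/7000)²·(1 − 416/2400)·37.4²/416 = 0.326743
  stratum East: (1250/7000)²·(1 − 198/1250)·49.3²/198 = 0.329426
  stratum West: (2250/7000)²·(1 − 406/2250)·55.7²/406 = 0.647041
  stratum Central: (500/7000)²·(1 − 108/500)·53.5²/108 = 0.106009
V̂(ȳ_st) = 1.49218
SE(ȳ_st) = √1.49218 = 1.22155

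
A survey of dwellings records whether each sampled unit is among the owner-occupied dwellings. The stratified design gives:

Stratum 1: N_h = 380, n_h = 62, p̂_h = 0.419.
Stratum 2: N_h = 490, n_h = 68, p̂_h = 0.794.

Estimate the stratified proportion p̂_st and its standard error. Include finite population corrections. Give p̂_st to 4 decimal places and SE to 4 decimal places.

p̂_st ≈ 0.6302, SE ≈ 0.0361

N = 870; stratum weights W_h = N_h/N.
p̂_st = Σ W_h p̂_h = (380·0.419 + 490·0.794)/870 = 0.63021
V̂(p̂_st) = Σ W_h² (1 − n_h/N_h) p̂_h(1−p̂_h)/(n_h−1):
  stratum 1: (380/870)²·(1 − 62/380)·0.419·0.581/61 = 0.000637137
  stratum 2: (490/870)²·(1 − 68/490)·0.794·0.206/67 = 0.000666934
V̂(p̂_st) = 0.00130407; SE = √V̂ = 0.0361119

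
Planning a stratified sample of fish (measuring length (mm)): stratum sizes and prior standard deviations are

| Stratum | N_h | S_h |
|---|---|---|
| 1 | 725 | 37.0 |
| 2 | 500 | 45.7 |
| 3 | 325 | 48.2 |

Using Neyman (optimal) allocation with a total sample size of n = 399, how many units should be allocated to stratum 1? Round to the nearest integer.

Neyman allocation: n_h = n · N_h S_h / Σ N_i S_i, with n = 399.
  stratum 1: N_h·S_h = 725·37.0 = 26825.00
  stratum 2: N_h·S_h = 500·45.7 = 22850.00
  stratum 3: N_h·S_h = 325·48.2 = 15665.00
Σ N_h S_h = 65340.00
n for stratum 1 = 399·26825.00/65340.00 = 163.807 → 164

164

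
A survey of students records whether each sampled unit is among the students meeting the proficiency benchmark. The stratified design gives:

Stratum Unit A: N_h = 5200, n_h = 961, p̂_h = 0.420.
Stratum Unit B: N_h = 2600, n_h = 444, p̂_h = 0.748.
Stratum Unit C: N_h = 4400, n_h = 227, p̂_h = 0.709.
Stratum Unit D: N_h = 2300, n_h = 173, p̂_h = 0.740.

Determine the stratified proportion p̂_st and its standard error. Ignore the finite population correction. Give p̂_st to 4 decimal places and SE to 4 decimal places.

N = 14500; stratum weights W_h = N_h/N.
p̂_st = Σ W_h p̂_h = (5200·0.420 + 2600·0.748 + 4400·0.709 + 2300·0.740)/14500 = 0.61727
V̂(p̂_st) = Σ W_h² p̂_h(1−p̂_h)/(n_h−1):
  stratum Unit A: (5200/14500)²·0.420·0.580/960 = 3.26345e-05
  stratum Unit B: (2600/14500)²·0.748·0.252/443 = 1.36807e-05
  stratum Unit C: (4400/14500)²·0.709·0.291/226 = 8.40621e-05
  stratum Unit D: (2300/14500)²·0.740·0.260/172 = 2.81447e-05
V̂(p̂_st) = 0.000158522; SE = √V̂ = 0.0125906

p̂_st ≈ 0.6173, SE ≈ 0.0126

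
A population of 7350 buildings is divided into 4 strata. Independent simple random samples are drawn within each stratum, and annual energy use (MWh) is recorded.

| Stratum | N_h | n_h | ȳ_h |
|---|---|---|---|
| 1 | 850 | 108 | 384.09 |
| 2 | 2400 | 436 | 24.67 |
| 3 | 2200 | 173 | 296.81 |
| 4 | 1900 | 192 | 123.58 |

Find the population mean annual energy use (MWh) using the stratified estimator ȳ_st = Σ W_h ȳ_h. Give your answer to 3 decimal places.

N = Σ N_h = 7350. Stratum weights W_h = N_h/N.
ȳ_st = (850·384.09 + 2400·24.67 + 2200·296.81 + 1900·123.58) / 7350 = 173.26102

ȳ_st ≈ 173.261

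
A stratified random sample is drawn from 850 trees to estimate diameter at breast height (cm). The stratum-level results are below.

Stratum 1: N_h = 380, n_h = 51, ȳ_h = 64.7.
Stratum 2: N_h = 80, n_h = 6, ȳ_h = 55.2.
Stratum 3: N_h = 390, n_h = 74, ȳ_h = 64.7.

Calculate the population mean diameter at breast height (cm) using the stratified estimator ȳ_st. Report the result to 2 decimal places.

N = Σ N_h = 850. Stratum weights W_h = N_h/N.
ȳ_st = (380·64.7 + 80·55.2 + 390·64.7) / 850 = 63.8059

ȳ_st ≈ 63.81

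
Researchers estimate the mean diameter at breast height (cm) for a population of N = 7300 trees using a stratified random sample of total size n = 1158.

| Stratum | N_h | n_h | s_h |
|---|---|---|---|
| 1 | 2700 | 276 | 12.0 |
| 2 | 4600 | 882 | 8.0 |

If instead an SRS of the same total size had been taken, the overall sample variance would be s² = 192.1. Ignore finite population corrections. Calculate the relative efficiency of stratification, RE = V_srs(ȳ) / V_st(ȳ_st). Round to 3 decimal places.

V̂(ȳ_st) = Σ W_h² s_h²/n_h, with W_h = N_h/N and N = 7300:
  stratum 1: (2700/7300)²·12.0²/276 = 0.0713732
  stratum 2: (4600/7300)²·8.0²/882 = 0.0288125
V_st = 0.100186
V_srs = s²/n = 192.1/1158 = 0.165889
Relative efficiency = V_srs / V_st = 0.165889/0.100186 = 1.6558

RE ≈ 1.656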